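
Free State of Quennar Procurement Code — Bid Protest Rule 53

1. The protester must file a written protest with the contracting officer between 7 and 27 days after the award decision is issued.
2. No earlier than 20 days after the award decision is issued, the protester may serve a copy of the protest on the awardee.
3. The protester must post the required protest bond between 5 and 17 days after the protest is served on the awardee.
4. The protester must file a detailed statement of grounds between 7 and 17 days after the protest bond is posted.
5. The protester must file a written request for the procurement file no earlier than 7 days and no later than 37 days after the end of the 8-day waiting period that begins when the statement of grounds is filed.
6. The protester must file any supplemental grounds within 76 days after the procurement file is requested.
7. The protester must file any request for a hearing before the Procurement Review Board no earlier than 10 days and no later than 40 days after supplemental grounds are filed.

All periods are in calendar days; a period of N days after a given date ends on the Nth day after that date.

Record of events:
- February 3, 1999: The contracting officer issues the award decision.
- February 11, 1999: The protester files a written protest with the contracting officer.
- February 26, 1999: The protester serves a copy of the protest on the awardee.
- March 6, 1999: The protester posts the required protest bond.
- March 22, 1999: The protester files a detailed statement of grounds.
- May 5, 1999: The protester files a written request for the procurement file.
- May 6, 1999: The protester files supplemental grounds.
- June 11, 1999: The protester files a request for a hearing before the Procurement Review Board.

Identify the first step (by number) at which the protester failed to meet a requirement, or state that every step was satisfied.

(1) the permitted window runs from February 3, 1999 + 7 = February 10, 1999 to February 3, 1999 + 27 = March 2, 1999; done February 11, 1999 — within the window.
(2) permitted from February 3, 1999 + 20 days = February 23, 1999 onward; done February 26, 1999, after the minimum wait.
(3) the permitted window runs from February 26, 1999 + 5 = March 3, 1999 to February 26, 1999 + 17 = March 15, 1999; done March 6, 1999, which is between those dates.
(4) the permitted window runs from March 6, 1999 + 7 = March 13, 1999 to March 6, 1999 + 17 = March 23, 1999; March 22, 1999 falls inside that range.
(5) the permitted window runs from March 30, 1999 + 7 = April 6, 1999 to March 30, 1999 + 37 = May 6, 1999; done May 5, 1999, which is between those dates.
(6) due by May 5, 1999 + 76 days = July 20, 1999; May 6, 1999 is within that limit.
(7) the permitted window runs from May 6, 1999 + 10 = May 16, 1999 to May 6, 1999 + 40 = June 15, 1999; done June 11, 1999 — within the window.

None — every step was satisfied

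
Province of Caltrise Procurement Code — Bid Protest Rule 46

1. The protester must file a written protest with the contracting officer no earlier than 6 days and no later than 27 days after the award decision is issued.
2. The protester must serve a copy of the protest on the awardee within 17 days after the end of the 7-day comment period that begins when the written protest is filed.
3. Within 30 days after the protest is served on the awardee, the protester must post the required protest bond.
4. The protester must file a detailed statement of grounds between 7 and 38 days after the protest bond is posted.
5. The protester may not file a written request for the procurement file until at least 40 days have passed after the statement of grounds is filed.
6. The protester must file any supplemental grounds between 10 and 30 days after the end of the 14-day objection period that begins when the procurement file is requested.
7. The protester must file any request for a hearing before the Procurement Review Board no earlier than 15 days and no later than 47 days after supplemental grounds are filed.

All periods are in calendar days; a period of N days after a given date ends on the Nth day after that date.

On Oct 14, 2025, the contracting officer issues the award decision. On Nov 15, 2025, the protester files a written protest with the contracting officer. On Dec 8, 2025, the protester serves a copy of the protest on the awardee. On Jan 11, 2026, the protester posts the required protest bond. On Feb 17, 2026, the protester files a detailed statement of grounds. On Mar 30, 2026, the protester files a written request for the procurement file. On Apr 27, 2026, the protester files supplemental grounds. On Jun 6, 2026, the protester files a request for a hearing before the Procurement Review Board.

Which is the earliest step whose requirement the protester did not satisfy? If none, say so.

(1) the permitted window runs from Oct 14, 2025 + 6 = Oct 20, 2025 to Oct 14, 2025 + 27 = Nov 10, 2025; done Nov 15, 2025 — 5 days after the window closed.

Step 1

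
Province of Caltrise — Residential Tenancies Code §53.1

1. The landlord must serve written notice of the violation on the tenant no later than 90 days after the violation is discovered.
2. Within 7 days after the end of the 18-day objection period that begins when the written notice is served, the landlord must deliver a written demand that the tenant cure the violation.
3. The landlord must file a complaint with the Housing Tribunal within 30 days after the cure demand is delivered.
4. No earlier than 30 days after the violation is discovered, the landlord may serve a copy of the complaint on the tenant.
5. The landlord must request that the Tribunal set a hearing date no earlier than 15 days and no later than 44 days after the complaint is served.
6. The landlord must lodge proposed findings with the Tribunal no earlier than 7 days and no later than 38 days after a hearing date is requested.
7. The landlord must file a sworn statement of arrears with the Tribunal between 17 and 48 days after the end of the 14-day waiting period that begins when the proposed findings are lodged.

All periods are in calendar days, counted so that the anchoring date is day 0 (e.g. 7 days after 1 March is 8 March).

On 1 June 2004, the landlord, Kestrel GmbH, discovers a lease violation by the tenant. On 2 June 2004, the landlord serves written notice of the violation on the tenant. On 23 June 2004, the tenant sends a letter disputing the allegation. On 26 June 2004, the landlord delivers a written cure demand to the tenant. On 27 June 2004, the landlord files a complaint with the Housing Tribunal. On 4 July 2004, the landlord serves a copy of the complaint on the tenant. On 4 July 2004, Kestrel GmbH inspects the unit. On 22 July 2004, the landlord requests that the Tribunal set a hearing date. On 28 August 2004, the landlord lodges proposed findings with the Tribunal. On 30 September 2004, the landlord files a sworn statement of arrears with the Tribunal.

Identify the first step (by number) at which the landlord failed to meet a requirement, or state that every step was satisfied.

Step 1: 90 days after 1 June 2004 (when the violation is discovered) is 30 August 2004; done 2 June 2004 — timely.
Step 2: 7 days after 20 June 2004 (end of the 18-day objection period, which began when the written notice is served on 2 June 2004) is 27 June 2004; done 26 June 2004 — timely.
Step 3: 30 days after 26 June 2004 (when the cure demand is delivered) is 26 July 2004; done 27 June 2004 — timely.
Step 4: the earliest permitted date is 30 days after 1 June 2004 (when the violation is discovered), i.e. 1 July 2004; done 4 July 2004 — permitted.
Step 5: the window is 15–44 days after 4 July 2004 (when the complaint is served), so 19 July 2004 through 17 August 2004; done 22 July 2004, which is between those dates.
Step 6: the window is 7–38 days after 22 July 2004 (when a hearing date is requested), so 29 July 2004 through 29 August 2004; done 28 August 2004, which is between those dates.
Step 7: the window is 17–48 days after 11 September 2004 (end of the 14-day waiting period, which began when the proposed findings are lodged on 28 August 2004), so 28 September 2004 through 29 October 2004; done 30 September 2004 — within the window.

None — every step was satisfied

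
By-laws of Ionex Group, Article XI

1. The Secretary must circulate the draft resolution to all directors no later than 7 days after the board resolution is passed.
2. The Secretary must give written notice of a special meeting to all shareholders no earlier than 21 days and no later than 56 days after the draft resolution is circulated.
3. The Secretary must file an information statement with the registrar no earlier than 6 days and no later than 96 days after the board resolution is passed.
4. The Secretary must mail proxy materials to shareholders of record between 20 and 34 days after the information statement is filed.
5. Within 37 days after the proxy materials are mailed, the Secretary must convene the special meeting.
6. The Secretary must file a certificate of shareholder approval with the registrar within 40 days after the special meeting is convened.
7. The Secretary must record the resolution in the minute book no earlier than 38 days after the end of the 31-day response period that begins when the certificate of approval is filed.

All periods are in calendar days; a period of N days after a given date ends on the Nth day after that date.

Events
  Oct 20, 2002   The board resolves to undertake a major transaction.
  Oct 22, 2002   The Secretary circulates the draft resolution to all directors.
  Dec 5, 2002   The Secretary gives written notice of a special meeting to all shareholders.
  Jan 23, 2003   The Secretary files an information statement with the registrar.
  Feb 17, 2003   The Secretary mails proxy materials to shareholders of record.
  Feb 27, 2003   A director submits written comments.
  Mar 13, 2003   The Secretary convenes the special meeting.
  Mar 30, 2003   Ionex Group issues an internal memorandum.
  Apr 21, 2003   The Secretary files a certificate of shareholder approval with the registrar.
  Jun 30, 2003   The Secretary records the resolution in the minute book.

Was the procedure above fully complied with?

Yes

Step 1: 7 days after Oct 20, 2002 (when the board resolution is passed) is Oct 27, 2002; completed Oct 22, 2002, before the deadline.
Step 2: the window is 21–56 days after Oct 22, 2002 (when the draft resolution is circulated), so Nov 12, 2002 through Dec 17, 2002; Dec 5, 2002 falls inside that range.
Step 3: the window is 6–96 days after Oct 20, 2002 (when the board resolution is passed), so Oct 26, 2002 through Jan 24, 2003; done Jan 23, 2003 — within the window.
Step 4: the window is 20–34 days after Jan 23, 2003 (when the information statement is filed), so Feb 12, 2003 through Feb 26, 2003; Feb 17, 2003 falls inside that range.
Step 5: 37 days after Feb 17, 2003 (when the proxy materials are mailed) is Mar 26, 2003; Mar 13, 2003 is within that limit.
Step 6: 40 days after Mar 13, 2003 (when the special meeting is convened) is Apr 22, 2003; done Apr 21, 2003 — timely.
Step 7: the earliest permitted date is 38 days after May 22, 2003 (end of the 31-day response period, which began when the certificate of approval is filed on Apr 21, 2003), i.e. Jun 29, 2003; Jun 30, 2003 is on or after that date.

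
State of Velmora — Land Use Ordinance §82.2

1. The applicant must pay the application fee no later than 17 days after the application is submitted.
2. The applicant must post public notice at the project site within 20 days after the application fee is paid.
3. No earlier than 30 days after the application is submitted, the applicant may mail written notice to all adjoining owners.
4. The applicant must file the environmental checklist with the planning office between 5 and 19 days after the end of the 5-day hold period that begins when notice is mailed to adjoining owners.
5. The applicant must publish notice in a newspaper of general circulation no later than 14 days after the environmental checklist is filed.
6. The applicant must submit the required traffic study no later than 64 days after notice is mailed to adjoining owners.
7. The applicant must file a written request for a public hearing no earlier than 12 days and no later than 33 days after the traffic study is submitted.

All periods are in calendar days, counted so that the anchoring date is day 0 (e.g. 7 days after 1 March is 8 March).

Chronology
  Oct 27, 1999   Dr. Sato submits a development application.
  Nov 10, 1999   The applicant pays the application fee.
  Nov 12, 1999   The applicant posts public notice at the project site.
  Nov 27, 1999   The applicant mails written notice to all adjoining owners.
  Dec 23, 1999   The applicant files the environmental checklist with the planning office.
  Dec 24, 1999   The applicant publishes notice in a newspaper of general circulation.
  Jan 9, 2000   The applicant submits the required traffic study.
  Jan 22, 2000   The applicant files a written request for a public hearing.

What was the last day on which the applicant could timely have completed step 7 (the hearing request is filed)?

Feb 11, 2000

Step 7 runs from Jan 9, 2000, when the traffic study is submitted. The window is 12–33 days after Jan 9, 2000; it closes on Feb 11, 2000.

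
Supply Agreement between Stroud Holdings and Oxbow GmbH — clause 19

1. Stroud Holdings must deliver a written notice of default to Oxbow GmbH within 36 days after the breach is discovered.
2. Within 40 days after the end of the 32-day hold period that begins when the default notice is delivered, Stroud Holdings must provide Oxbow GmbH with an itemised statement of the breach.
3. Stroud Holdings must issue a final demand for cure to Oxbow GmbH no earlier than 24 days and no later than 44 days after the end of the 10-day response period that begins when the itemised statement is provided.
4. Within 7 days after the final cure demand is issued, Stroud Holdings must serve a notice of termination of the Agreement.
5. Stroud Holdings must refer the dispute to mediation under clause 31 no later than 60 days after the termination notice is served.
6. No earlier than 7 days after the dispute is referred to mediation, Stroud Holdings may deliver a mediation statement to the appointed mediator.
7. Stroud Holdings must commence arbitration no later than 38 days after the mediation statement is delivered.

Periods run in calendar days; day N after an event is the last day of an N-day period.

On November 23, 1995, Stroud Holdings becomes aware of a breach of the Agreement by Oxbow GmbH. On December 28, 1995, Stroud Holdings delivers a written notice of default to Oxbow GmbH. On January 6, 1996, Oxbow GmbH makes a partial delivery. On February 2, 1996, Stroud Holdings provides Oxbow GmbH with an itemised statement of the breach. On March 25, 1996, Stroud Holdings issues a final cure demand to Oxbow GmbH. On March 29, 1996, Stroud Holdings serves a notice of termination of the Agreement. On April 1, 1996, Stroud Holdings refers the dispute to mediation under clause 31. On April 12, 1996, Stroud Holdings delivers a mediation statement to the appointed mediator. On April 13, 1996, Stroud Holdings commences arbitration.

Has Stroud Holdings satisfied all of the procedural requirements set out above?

Yes

Step 1 — counting 36 days from November 23, 1995 (when the breach is discovered) gives a deadline of December 29, 1995; done December 28, 1995 — timely.
Step 2 — counting 40 days from January 29, 1996 (end of the 32-day hold period, which began when the default notice is delivered on December 28, 1995) gives a deadline of March 9, 1996; done February 2, 1996 — timely.
Step 3 — 24 and 44 days from February 12, 1996 (end of the 10-day response period, which began when the itemised statement is provided on February 2, 1996) are March 7, 1996 and March 27, 1996 respectively; March 25, 1996 falls inside that range.
Step 4 — counting 7 days from March 25, 1996 (when the final cure demand is issued) gives a deadline of April 1, 1996; done March 29, 1996 — timely.
Step 5 — counting 60 days from March 29, 1996 (when the termination notice is served) gives a deadline of May 28, 1996; completed April 1, 1996, before the deadline.
Step 6 — must wait 7 days from April 1, 1996 (when the dispute is referred to mediation), so not before April 8, 1996; April 12, 1996 is on or after that date.
Step 7 — counting 38 days from April 12, 1996 (when the mediation statement is delivered) gives a deadline of May 20, 1996; completed April 13, 1996, before the deadline.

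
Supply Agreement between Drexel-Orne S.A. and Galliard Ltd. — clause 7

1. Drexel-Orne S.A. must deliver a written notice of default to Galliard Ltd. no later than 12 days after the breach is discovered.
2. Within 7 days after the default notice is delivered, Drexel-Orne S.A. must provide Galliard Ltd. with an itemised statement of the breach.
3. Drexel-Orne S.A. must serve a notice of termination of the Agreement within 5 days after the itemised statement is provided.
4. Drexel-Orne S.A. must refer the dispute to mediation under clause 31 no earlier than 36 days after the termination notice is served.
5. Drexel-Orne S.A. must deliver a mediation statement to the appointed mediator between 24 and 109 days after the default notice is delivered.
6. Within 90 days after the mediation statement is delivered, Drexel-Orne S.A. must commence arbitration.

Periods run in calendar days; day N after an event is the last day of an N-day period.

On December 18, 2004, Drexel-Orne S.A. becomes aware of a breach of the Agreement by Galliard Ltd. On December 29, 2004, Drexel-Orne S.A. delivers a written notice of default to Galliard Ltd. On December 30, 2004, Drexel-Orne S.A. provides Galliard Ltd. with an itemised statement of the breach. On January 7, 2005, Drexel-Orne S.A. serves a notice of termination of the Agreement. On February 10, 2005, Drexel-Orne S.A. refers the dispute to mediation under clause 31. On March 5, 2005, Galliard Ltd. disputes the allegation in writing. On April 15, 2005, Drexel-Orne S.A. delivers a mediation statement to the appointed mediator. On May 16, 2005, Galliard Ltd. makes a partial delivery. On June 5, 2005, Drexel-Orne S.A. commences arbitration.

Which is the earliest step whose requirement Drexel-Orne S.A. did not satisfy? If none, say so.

Step 3

Step 1 — counting 12 days from December 18, 2004 (when the breach is discovered) gives a deadline of December 30, 2004; December 29, 2004 is within that limit.
Step 2 — counting 7 days from December 29, 2004 (when the default notice is delivered) gives a deadline of January 5, 2005; December 30, 2004 is within that limit.
Step 3 — counting 5 days from December 30, 2004 (when the itemised statement is provided) gives a deadline of January 4, 2005; not done until January 7, 2005, 3 days after the deadline.
No need to go further; step 3 was not satisfied.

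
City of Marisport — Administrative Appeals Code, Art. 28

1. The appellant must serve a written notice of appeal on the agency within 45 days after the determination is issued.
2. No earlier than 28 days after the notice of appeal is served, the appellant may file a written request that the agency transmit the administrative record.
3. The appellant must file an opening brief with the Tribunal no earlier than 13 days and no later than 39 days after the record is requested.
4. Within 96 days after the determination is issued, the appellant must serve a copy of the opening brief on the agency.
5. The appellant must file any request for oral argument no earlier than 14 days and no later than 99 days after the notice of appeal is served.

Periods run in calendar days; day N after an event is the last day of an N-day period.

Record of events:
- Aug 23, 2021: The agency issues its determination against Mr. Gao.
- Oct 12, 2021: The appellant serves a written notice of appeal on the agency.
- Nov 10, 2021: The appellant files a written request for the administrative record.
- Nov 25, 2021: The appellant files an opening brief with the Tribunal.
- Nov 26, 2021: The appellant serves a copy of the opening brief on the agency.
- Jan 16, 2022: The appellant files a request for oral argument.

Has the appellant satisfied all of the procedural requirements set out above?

No

Step 1 — counting 45 days from Aug 23, 2021 (when the determination is issued) gives a deadline of Oct 7, 2021; not done until Oct 12, 2021, 5 days after the deadline.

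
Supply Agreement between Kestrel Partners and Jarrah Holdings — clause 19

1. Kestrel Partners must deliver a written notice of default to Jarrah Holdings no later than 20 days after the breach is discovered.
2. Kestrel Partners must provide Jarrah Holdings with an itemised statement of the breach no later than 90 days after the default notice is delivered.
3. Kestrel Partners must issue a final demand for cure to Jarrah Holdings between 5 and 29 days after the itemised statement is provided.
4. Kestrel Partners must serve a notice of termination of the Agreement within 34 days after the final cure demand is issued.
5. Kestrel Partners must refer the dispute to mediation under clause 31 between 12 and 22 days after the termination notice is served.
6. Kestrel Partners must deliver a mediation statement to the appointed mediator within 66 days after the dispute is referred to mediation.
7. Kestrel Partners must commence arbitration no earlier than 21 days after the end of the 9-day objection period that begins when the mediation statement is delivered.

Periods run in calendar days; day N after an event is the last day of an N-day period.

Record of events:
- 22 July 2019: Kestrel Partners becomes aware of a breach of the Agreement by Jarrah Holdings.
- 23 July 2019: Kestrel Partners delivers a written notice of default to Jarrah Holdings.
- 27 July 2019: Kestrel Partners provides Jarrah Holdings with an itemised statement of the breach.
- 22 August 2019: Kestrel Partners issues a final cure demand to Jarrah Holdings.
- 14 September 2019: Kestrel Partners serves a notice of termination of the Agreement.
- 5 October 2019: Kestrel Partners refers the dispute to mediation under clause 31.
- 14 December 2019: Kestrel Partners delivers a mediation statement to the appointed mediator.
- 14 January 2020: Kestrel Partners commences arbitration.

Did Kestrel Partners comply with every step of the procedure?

No

(1) due by 22 July 2019 + 20 days = 11 August 2019; done 23 July 2019 — timely.
(2) due by 23 July 2019 + 90 days = 21 October 2019; completed 27 July 2019, before the deadline.
(3) the permitted window runs from 27 July 2019 + 5 = 1 August 2019 to 27 July 2019 + 29 = 25 August 2019; done 22 August 2019 — within the window.
(4) due by 22 August 2019 + 34 days = 25 September 2019; 14 September 2019 is within that limit.
(5) the permitted window runs from 14 September 2019 + 12 = 26 September 2019 to 14 September 2019 + 22 = 6 October 2019; done 5 October 2019 — within the window.
(6) due by 5 October 2019 + 66 days = 10 December 2019; 14 December 2019 misses that deadline by 4 days.
The procedure was therefore not followed at step 6.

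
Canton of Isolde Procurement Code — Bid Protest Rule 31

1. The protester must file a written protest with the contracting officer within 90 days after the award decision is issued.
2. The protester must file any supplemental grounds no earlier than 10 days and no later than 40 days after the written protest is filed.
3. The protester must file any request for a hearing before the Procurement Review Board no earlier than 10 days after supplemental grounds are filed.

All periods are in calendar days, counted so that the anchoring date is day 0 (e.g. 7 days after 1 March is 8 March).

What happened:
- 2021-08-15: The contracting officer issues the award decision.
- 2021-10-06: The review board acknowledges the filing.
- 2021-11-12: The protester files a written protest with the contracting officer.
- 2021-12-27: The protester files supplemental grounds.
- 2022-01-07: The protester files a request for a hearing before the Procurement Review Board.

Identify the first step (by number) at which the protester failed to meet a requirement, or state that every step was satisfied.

Step 1 — counting 90 days from 2021-08-15 (when the award decision is issued) gives a deadline of 2021-11-13; completed 2021-11-12, before the deadline.
Step 2 — 10 and 40 days from 2021-11-12 (when the written protest is filed) are 2021-11-22 and 2021-12-22 respectively; done 2021-12-27 — 5 days after the window closed.

Step 2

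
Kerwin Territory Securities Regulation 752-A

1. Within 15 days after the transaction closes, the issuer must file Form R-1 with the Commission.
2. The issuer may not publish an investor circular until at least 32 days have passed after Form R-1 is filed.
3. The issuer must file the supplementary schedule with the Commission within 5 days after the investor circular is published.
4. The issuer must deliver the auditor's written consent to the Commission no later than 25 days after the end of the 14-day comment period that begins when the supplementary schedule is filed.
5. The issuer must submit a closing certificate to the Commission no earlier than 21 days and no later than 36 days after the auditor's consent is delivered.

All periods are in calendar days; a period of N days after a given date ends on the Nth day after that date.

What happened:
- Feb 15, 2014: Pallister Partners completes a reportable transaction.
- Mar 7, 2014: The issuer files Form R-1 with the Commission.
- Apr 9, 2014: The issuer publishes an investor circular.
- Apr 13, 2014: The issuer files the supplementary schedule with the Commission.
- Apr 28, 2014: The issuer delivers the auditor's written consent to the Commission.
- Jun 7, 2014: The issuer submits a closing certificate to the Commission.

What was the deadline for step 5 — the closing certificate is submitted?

Step 5 runs from Apr 28, 2014, when the auditor's consent is delivered. The window is 21–36 days after Apr 28, 2014; it closes on Jun 3, 2014.

Jun 3, 2014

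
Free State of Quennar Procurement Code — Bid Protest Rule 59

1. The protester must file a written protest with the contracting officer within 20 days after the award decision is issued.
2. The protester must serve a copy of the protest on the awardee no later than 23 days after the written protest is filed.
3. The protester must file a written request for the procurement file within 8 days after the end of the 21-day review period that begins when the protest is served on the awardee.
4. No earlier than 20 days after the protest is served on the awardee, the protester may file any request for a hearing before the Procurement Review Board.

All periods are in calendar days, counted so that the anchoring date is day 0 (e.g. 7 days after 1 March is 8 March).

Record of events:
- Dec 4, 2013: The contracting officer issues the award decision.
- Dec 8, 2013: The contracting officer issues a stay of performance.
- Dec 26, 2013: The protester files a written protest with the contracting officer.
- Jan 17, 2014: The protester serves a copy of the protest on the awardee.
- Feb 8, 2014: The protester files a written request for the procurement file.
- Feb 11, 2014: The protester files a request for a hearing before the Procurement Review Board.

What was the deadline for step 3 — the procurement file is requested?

The protest is served on the awardee on Jan 17, 2014; the 21-day review period therefore ends Feb 7, 2014, and step 3 runs from that date. 8 days after Feb 7, 2014 is Feb 15, 2014.

Feb 15, 2014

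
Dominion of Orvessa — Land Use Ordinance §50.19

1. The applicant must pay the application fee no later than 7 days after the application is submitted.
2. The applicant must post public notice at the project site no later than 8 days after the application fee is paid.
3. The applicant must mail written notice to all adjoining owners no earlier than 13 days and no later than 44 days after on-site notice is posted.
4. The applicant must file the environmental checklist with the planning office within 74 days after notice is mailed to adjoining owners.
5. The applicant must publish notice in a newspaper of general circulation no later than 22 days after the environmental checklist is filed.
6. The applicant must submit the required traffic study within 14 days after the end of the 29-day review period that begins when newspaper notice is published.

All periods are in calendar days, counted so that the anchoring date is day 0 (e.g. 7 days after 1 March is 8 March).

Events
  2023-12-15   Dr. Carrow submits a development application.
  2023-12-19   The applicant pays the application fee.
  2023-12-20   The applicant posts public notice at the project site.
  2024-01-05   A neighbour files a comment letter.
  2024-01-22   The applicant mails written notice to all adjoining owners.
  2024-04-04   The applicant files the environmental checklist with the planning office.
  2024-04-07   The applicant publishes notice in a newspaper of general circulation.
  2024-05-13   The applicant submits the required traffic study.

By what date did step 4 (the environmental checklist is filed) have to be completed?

2024-04-05

Step 4 runs from 2024-01-22, when notice is mailed to adjoining owners. 74 days after 2024-01-22 is 2024-04-05.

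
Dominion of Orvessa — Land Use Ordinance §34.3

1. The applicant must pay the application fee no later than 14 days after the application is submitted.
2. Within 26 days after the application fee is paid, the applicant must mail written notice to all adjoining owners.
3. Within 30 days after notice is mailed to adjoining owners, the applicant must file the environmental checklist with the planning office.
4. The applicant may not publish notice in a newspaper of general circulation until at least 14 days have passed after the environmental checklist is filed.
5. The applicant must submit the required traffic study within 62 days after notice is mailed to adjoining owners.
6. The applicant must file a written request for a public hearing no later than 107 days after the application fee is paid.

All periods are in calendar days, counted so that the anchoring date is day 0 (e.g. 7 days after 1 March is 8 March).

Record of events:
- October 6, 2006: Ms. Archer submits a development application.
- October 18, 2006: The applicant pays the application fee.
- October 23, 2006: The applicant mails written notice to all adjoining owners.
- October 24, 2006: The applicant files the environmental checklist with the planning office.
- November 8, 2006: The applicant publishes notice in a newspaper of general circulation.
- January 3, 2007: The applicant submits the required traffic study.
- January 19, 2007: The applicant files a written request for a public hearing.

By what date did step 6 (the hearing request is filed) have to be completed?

February 2, 2007

Step 6 runs from October 18, 2006, when the application fee is paid. 107 days after October 18, 2006 is February 2, 2007.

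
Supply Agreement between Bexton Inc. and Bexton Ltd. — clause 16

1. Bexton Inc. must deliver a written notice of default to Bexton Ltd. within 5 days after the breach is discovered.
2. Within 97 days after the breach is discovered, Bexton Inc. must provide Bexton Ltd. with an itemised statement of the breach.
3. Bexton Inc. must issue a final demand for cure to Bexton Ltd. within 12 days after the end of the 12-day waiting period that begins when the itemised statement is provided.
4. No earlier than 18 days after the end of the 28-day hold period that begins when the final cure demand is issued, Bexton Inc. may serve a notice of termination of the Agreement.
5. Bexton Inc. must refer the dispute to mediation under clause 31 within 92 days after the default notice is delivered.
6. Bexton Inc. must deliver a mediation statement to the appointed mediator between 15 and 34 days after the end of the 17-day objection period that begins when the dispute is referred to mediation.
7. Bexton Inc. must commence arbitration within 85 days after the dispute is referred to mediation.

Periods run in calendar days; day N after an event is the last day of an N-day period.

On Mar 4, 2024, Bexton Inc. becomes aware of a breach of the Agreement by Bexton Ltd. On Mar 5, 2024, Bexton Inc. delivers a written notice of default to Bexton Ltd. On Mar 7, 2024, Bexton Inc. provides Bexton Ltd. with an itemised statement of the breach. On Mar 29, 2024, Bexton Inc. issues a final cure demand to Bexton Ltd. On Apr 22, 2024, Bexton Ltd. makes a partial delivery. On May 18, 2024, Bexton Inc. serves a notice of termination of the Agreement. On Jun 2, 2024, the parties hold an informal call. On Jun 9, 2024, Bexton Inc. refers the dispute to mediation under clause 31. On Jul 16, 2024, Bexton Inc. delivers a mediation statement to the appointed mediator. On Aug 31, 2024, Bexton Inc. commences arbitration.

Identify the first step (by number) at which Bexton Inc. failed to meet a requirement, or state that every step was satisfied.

Step 5

Step 1: 5 days after Mar 4, 2024 (when the breach is discovered) is Mar 9, 2024; done Mar 5, 2024 — timely.
Step 2: 97 days after Mar 4, 2024 (when the breach is discovered) is Jun 9, 2024; done Mar 7, 2024 — timely.
Step 3: 12 days after Mar 19, 2024 (end of the 12-day waiting period, which began when the itemised statement is provided on Mar 7, 2024) is Mar 31, 2024; done Mar 29, 2024 — timely.
Step 4: the earliest permitted date is 18 days after Apr 26, 2024 (end of the 28-day hold period, which began when the final cure demand is issued on Mar 29, 2024), i.e. May 14, 2024; May 18, 2024 is on or after that date.
Step 5: 92 days after Mar 5, 2024 (when the default notice is delivered) is Jun 5, 2024; done Jun 9, 2024 — 4 days late.
No need to go further; step 5 was not satisfied.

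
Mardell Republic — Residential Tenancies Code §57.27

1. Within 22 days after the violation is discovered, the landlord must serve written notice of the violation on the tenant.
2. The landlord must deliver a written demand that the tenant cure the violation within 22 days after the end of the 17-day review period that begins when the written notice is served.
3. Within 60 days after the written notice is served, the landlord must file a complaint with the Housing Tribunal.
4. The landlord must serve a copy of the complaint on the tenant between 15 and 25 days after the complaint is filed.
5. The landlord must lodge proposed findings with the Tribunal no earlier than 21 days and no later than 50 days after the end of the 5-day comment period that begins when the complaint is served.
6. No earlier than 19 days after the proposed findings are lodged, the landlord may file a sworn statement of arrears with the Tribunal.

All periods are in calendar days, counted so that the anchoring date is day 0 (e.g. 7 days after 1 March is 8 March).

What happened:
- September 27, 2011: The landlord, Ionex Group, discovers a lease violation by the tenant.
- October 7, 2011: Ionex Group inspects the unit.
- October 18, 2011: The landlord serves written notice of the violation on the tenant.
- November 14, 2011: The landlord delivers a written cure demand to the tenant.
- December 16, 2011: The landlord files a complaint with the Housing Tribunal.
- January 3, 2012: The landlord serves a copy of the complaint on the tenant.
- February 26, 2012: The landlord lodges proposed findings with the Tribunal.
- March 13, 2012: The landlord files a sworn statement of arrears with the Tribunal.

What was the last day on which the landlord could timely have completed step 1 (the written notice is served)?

October 19, 2011

Step 1 runs from September 27, 2011, when the violation is discovered. 22 days after September 27, 2011 is October 19, 2011.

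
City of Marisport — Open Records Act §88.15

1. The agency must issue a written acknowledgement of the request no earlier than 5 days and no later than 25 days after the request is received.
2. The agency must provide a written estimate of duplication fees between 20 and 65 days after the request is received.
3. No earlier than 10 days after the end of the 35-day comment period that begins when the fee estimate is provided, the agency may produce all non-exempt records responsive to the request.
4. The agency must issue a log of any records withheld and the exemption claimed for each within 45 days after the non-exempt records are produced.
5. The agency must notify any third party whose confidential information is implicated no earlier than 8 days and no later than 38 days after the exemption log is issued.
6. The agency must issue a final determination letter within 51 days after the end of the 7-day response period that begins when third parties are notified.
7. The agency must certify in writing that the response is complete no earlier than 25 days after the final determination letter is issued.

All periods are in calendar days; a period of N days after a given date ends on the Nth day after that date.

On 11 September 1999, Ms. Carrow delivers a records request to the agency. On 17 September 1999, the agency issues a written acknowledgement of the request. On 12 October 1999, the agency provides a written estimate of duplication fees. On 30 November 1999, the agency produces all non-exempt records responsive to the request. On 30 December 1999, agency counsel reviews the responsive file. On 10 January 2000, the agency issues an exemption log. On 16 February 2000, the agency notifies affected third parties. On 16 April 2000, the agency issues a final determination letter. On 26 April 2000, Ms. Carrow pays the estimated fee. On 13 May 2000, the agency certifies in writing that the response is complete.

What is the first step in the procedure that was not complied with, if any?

Step 6

(1) the permitted window runs from 11 September 1999 + 5 = 16 September 1999 to 11 September 1999 + 25 = 6 October 1999; done 17 September 1999 — within the window.
(2) the permitted window runs from 11 September 1999 + 20 = 1 October 1999 to 11 September 1999 + 65 = 15 November 1999; 12 October 1999 falls inside that range.
(3) permitted from 16 November 1999 + 10 days = 26 November 1999 onward; done 30 November 1999 — permitted.
(4) due by 30 November 1999 + 45 days = 14 January 2000; done 10 January 2000 — timely.
(5) the permitted window runs from 10 January 2000 + 8 = 18 January 2000 to 10 January 2000 + 38 = 17 February 2000; done 16 February 2000 — within the window.
(6) due by 23 February 2000 + 51 days = 14 April 2000; not done until 16 April 2000, 2 days after the deadline.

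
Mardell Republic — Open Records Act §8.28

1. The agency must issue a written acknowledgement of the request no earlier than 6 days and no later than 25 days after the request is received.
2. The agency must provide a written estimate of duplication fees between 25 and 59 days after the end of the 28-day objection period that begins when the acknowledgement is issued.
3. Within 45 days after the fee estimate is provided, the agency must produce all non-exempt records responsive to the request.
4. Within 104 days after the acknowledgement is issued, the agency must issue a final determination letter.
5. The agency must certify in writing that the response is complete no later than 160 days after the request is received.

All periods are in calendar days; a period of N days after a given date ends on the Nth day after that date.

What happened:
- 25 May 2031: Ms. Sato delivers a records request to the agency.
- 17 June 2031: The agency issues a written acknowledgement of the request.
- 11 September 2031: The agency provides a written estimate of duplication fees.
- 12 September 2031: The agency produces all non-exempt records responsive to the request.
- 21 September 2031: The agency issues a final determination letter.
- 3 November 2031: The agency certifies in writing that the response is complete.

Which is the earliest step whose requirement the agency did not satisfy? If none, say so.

Step 5

(1) the permitted window runs from 25 May 2031 + 6 = 31 May 2031 to 25 May 2031 + 25 = 19 June 2031; 17 June 2031 falls inside that range.
(2) the permitted window runs from 15 July 2031 + 25 = 9 August 2031 to 15 July 2031 + 59 = 12 September 2031; done 11 September 2031 — within the window.
(3) due by 11 September 2031 + 45 days = 26 October 2031; done 12 September 2031 — timely.
(4) due by 17 June 2031 + 104 days = 29 September 2031; completed 21 September 2031, before the deadline.
(5) due by 25 May 2031 + 160 days = 1 November 2031; 3 November 2031 misses that deadline by 2 days.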